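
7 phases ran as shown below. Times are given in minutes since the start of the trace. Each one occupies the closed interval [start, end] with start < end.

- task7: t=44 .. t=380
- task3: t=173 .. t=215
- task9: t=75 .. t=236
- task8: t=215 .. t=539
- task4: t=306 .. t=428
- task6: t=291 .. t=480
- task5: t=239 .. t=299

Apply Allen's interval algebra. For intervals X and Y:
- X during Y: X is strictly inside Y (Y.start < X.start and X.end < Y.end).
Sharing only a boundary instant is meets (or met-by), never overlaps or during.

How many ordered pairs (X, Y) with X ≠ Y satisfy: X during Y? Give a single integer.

Checking all 42 ordered pairs for relation 'during'; matching pairs in alphabetical order:
(task3, task7): task3 during task7 ✓
(task3, task9): task3 during task9 ✓
(task4, task6): task4 during task6 ✓
(task4, task8): task4 during task8 ✓
(task5, task7): task5 during task7 ✓
(task5, task8): task5 during task8 ✓
(task6, task8): task6 during task8 ✓
(task9, task7): task9 during task7 ✓
Count: 8.

8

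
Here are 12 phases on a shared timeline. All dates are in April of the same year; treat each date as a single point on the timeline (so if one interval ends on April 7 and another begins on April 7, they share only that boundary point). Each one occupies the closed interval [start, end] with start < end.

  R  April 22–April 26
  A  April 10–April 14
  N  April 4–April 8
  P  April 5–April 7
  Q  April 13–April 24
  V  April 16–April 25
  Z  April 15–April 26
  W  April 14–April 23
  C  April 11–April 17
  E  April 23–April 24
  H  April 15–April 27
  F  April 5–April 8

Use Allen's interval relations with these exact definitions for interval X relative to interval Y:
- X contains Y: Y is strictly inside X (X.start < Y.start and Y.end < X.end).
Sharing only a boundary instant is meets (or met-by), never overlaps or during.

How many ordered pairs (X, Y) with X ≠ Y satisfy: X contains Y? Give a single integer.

9

Checking all 132 ordered pairs for relation 'contains'; matching pairs in alphabetical order:
(H, E): H contains E ✓
(H, R): H contains R ✓
(H, V): H contains V ✓
(N, P): N contains P ✓
(Q, W): Q contains W ✓
(R, E): R contains E ✓
(V, E): V contains E ✓
(Z, E): Z contains E ✓
(Z, V): Z contains V ✓
Count: 9.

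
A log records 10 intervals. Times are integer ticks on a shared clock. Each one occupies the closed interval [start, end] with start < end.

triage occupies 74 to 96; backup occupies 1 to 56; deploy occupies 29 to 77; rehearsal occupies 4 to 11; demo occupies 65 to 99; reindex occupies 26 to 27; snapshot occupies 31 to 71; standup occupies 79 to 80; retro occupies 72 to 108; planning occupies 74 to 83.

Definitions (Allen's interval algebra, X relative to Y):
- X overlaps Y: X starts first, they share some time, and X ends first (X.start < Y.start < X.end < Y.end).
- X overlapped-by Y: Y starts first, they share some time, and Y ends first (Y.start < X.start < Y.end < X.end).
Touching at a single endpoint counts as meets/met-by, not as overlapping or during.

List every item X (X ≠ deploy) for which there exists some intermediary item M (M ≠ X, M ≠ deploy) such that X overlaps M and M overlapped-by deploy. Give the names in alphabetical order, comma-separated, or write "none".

Target deploy = [29, 77].
Intermediaries M with M overlapped-by deploy: demo, planning, retro, triage.
Via demo — items with X overlaps demo: snapshot.
Via planning — items with X overlaps planning: none.
Via retro — items with X overlaps retro: demo.
Via triage — items with X overlaps triage: none.
Union: demo, snapshot.

demo, snapshot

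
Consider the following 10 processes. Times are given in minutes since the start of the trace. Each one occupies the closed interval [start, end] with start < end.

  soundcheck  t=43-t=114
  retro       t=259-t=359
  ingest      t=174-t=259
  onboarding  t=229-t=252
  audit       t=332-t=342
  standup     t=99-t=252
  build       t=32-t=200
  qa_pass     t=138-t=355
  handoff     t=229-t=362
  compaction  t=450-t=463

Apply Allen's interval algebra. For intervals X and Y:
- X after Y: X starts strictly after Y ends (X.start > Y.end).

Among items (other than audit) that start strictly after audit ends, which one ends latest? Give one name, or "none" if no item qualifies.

compaction

Target audit = [t=332, t=342].
build [t=32, t=200] → before → excluded.
compaction [t=450, t=463] → after → candidate.
handoff [t=229, t=362] → contains → excluded.
ingest [t=174, t=259] → before → excluded.
onboarding [t=229, t=252] → before → excluded.
qa_pass [t=138, t=355] → contains → excluded.
retro [t=259, t=359] → contains → excluded.
soundcheck [t=43, t=114] → before → excluded.
standup [t=99, t=252] → before → excluded.
Among candidates, latest end is t=463 → compaction.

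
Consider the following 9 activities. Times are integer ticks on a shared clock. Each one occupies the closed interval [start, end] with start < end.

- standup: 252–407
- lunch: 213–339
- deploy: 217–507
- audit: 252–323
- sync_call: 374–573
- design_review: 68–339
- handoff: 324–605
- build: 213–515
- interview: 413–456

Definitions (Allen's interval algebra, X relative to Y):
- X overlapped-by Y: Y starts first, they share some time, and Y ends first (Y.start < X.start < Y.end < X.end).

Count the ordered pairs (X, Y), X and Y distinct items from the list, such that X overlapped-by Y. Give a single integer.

Checking all 72 ordered pairs for relation 'overlapped-by'; matching pairs in alphabetical order:
(build, design_review): build overlapped-by design_review ✓
(deploy, design_review): deploy overlapped-by design_review ✓
(deploy, lunch): deploy overlapped-by lunch ✓
(handoff, build): handoff overlapped-by build ✓
(handoff, deploy): handoff overlapped-by deploy ✓
(handoff, design_review): handoff overlapped-by design_review ✓
(handoff, lunch): handoff overlapped-by lunch ✓
(handoff, standup): handoff overlapped-by standup ✓
(standup, design_review): standup overlapped-by design_review ✓
(standup, lunch): standup overlapped-by lunch ✓
(sync_call, build): sync_call overlapped-by build ✓
(sync_call, deploy): sync_call overlapped-by deploy ✓
(sync_call, standup): sync_call overlapped-by standup ✓
Count: 13.

13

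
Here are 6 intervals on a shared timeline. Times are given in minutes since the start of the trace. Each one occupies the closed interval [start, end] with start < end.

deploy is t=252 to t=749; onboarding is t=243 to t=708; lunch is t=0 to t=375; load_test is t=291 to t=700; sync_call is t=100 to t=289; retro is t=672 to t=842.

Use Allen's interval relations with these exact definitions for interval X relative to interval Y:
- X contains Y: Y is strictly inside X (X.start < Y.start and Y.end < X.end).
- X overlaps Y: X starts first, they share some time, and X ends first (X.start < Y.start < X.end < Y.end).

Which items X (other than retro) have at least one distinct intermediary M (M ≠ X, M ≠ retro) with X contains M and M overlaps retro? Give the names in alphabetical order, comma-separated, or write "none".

deploy, onboarding

Target retro = [t=672, t=842].
Intermediaries M with M overlaps retro: deploy, load_test, onboarding.
Via deploy — items with X contains deploy: none.
Via load_test — items with X contains load_test: deploy, onboarding.
Via onboarding — items with X contains onboarding: none.
Union: deploy, onboarding.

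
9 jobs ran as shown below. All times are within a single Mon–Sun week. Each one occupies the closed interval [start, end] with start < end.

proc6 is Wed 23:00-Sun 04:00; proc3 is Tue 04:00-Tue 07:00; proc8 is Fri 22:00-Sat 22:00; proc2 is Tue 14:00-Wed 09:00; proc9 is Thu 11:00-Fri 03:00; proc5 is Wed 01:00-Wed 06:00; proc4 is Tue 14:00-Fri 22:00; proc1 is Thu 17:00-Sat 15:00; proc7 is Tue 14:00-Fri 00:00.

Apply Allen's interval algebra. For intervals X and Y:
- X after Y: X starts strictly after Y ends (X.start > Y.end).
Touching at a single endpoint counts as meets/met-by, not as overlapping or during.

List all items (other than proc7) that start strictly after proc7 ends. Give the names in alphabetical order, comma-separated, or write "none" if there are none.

Target proc7 = [Tue 14:00, Fri 00:00].
proc1 [Thu 17:00, Sat 15:00] → overlapped-by → no.
proc2 [Tue 14:00, Wed 09:00] → starts → no.
proc3 [Tue 04:00, Tue 07:00] → before → no.
proc4 [Tue 14:00, Fri 22:00] → started-by → no.
proc5 [Wed 01:00, Wed 06:00] → during → no.
proc6 [Wed 23:00, Sun 04:00] → overlapped-by → no.
proc8 [Fri 22:00, Sat 22:00] → after → yes.
proc9 [Thu 11:00, Fri 03:00] → overlapped-by → no.
Result: proc8.

proc8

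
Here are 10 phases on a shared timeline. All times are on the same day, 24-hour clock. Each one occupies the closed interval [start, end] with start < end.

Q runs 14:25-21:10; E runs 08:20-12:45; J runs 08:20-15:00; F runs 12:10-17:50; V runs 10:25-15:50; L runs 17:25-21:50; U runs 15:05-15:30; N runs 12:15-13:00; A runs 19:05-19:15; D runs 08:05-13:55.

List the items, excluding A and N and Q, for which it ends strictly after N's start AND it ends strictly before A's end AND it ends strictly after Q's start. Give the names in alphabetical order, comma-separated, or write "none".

Conditions: its end is strictly after N's start (X.end > 12:15) AND its end is strictly before A's end (X.end < 19:15) AND its end is strictly after Q's start (X.end > 14:25).
D: end 13:55 > 12:15? ✓; end 13:55 < 19:15? ✓; end 13:55 > 14:25? ✗ → no.
E: end 12:45 > 12:15? ✓; end 12:45 < 19:15? ✓; end 12:45 > 14:25? ✗ → no.
F: end 17:50 > 12:15? ✓; end 17:50 < 19:15? ✓; end 17:50 > 14:25? ✓ → yes.
J: end 15:00 > 12:15? ✓; end 15:00 < 19:15? ✓; end 15:00 > 14:25? ✓ → yes.
L: end 21:50 > 12:15? ✓; end 21:50 < 19:15? ✗; end 21:50 > 14:25? ✓ → no.
U: end 15:30 > 12:15? ✓; end 15:30 < 19:15? ✓; end 15:30 > 14:25? ✓ → yes.
V: end 15:50 > 12:15? ✓; end 15:50 < 19:15? ✓; end 15:50 > 14:25? ✓ → yes.
Result: F, J, U, V.

F, J, U, V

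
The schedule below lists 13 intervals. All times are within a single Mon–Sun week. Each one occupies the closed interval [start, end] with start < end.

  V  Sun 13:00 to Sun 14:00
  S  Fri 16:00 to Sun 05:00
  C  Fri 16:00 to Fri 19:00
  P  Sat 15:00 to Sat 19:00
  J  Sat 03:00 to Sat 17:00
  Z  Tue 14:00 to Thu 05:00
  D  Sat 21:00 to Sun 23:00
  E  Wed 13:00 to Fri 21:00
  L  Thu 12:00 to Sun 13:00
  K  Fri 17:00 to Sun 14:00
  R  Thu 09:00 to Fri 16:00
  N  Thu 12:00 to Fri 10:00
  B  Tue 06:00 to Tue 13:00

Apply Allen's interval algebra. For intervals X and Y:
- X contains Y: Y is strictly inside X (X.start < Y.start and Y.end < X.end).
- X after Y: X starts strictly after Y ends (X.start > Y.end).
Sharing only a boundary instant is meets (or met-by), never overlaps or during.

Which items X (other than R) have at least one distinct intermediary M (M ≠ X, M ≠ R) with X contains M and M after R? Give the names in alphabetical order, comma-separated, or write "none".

D, K, L, S

Target R = [Thu 09:00, Fri 16:00].
Intermediaries M with M after R: D, J, K, P, V.
Via D — items with X contains D: none.
Via J — items with X contains J: K, L, S.
Via K — items with X contains K: none.
Via P — items with X contains P: K, L, S.
Via V — items with X contains V: D.
Union: D, K, L, S.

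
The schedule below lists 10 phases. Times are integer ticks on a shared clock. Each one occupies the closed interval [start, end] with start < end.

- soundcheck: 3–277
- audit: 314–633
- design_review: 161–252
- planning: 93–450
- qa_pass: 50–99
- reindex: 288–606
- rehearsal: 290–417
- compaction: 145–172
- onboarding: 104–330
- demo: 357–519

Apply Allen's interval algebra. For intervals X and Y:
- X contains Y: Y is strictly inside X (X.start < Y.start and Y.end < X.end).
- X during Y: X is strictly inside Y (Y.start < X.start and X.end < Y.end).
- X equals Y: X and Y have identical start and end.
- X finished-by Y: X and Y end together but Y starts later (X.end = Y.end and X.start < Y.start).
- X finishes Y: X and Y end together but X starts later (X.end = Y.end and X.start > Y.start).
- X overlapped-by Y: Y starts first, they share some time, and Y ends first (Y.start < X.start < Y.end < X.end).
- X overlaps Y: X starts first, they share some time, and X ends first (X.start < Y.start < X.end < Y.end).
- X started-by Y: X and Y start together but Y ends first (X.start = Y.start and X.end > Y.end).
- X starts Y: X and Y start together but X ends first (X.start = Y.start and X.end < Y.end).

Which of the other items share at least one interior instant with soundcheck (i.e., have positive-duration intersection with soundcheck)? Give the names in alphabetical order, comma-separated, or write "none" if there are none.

Target soundcheck = [3, 277].
audit [314, 633] → after → no.
compaction [145, 172] → during → yes.
demo [357, 519] → after → no.
design_review [161, 252] → during → yes.
onboarding [104, 330] → overlapped-by → yes.
planning [93, 450] → overlapped-by → yes.
qa_pass [50, 99] → during → yes.
rehearsal [290, 417] → after → no.
reindex [288, 606] → after → no.
Result: compaction, design_review, onboarding, planning, qa_pass.

compaction, design_review, onboarding, planning, qa_pass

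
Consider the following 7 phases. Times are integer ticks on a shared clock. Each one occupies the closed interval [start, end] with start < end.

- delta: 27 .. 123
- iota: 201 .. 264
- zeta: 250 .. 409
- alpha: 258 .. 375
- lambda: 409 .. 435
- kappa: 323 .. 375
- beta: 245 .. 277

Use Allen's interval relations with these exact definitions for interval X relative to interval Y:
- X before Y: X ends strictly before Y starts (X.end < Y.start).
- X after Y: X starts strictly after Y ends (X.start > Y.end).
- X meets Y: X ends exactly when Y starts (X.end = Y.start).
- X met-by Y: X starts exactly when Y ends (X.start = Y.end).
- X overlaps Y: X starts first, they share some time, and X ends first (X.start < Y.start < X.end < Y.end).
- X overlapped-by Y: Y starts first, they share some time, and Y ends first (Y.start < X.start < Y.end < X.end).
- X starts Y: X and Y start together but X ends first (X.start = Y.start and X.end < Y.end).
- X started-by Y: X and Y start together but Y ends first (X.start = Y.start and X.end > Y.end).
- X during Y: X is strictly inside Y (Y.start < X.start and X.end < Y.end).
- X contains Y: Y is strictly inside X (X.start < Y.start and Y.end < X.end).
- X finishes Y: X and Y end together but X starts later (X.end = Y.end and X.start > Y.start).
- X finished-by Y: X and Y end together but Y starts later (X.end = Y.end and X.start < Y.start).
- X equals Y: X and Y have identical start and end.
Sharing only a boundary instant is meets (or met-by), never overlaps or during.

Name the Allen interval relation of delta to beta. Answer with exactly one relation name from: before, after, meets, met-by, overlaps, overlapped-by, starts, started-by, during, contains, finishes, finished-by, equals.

delta = [27, 123]; beta = [245, 277].
Compare endpoints: delta.start < beta.start, delta.start < beta.end, delta.end < beta.start, delta.end < beta.end.
That pattern is 'before'.

before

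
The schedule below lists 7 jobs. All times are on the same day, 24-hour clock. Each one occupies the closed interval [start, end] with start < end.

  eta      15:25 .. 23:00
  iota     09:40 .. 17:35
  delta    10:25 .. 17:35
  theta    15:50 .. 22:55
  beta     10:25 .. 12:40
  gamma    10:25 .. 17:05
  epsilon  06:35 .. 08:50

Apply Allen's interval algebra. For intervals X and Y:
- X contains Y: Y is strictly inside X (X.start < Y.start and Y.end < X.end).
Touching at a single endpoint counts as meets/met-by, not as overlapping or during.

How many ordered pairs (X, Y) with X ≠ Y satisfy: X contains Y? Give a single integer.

3

Checking all 42 ordered pairs for relation 'contains'; matching pairs in alphabetical order:
(eta, theta): eta contains theta ✓
(iota, beta): iota contains beta ✓
(iota, gamma): iota contains gamma ✓
Count: 3.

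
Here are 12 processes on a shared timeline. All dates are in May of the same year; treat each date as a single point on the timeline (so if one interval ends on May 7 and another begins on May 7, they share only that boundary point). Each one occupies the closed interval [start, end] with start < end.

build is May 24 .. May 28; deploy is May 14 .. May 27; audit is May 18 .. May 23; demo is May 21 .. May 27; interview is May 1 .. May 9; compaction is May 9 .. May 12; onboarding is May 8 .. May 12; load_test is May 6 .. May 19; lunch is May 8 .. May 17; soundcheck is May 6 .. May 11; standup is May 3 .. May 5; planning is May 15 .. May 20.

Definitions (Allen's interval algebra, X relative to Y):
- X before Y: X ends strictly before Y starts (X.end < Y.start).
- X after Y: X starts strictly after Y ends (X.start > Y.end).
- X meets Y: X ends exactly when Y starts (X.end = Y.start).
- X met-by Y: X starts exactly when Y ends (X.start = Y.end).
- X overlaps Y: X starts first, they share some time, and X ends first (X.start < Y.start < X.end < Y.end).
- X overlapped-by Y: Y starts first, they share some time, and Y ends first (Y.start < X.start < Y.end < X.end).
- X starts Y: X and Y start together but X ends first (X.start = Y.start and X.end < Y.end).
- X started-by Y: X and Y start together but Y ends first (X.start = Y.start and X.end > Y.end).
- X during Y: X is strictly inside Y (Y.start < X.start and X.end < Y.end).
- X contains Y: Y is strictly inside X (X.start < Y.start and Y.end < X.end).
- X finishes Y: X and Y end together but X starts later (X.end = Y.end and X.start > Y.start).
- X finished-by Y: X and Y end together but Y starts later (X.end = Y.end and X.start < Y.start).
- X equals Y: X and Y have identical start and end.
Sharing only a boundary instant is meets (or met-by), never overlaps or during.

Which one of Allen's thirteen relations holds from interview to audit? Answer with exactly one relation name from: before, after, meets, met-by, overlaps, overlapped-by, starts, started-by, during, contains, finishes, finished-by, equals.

before

interview = [May 1, May 9]; audit = [May 18, May 23].
Compare endpoints: interview.start < audit.start, interview.start < audit.end, interview.end < audit.start, interview.end < audit.end.
That pattern is 'before'.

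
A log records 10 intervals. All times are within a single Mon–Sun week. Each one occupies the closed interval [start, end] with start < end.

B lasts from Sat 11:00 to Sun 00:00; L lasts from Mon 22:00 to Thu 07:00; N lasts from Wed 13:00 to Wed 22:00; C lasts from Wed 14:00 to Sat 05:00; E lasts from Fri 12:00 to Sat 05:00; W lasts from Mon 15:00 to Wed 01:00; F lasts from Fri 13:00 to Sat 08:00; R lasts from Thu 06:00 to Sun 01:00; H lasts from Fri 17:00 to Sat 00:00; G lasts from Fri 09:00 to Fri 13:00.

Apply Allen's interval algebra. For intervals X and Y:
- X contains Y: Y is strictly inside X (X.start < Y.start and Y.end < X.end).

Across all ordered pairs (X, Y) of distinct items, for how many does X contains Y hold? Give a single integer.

10

Checking all 90 ordered pairs for relation 'contains'; matching pairs in alphabetical order:
(C, G): C contains G ✓
(C, H): C contains H ✓
(E, H): E contains H ✓
(F, H): F contains H ✓
(L, N): L contains N ✓
(R, B): R contains B ✓
(R, E): R contains E ✓
(R, F): R contains F ✓
(R, G): R contains G ✓
(R, H): R contains H ✓
Count: 10.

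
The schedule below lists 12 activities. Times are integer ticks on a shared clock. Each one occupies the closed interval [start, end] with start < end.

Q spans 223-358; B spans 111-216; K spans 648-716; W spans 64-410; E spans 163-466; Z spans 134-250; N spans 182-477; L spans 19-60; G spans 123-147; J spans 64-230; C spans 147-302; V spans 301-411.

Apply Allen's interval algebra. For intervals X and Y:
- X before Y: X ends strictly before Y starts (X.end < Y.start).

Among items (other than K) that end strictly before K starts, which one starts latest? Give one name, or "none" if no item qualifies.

Target K = [648, 716].
B [111, 216] → before → candidate.
C [147, 302] → before → candidate.
E [163, 466] → before → candidate.
G [123, 147] → before → candidate.
J [64, 230] → before → candidate.
L [19, 60] → before → candidate.
N [182, 477] → before → candidate.
Q [223, 358] → before → candidate.
V [301, 411] → before → candidate.
W [64, 410] → before → candidate.
Z [134, 250] → before → candidate.
Among candidates, latest start is 301 → V.

V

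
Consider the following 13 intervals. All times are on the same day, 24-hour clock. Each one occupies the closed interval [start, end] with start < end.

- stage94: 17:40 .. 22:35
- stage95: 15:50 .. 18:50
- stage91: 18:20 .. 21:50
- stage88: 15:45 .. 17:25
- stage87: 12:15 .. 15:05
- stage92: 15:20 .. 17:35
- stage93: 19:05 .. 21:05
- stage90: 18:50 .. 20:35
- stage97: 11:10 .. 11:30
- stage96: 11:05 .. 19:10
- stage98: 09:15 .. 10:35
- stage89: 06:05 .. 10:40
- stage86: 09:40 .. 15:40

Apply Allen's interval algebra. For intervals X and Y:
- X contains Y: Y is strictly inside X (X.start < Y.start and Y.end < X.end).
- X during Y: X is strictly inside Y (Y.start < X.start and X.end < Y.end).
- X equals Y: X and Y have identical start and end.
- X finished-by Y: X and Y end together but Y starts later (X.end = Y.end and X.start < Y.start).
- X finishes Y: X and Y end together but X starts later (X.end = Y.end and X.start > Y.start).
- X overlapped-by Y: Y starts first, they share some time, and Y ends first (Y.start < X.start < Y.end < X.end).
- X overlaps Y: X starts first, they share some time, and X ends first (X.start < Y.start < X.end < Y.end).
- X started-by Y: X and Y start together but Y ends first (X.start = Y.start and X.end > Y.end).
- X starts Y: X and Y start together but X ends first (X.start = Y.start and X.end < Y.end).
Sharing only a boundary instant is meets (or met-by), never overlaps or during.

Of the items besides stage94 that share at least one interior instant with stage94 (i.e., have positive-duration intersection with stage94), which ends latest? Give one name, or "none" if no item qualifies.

Target stage94 = [17:40, 22:35].
stage86 [09:40, 15:40] → before → excluded.
stage87 [12:15, 15:05] → before → excluded.
stage88 [15:45, 17:25] → before → excluded.
stage89 [06:05, 10:40] → before → excluded.
stage90 [18:50, 20:35] → during → candidate.
stage91 [18:20, 21:50] → during → candidate.
stage92 [15:20, 17:35] → before → excluded.
stage93 [19:05, 21:05] → during → candidate.
stage95 [15:50, 18:50] → overlaps → candidate.
stage96 [11:05, 19:10] → overlaps → candidate.
stage97 [11:10, 11:30] → before → excluded.
stage98 [09:15, 10:35] → before → excluded.
Among candidates, latest end is 21:50 → stage91.

stage91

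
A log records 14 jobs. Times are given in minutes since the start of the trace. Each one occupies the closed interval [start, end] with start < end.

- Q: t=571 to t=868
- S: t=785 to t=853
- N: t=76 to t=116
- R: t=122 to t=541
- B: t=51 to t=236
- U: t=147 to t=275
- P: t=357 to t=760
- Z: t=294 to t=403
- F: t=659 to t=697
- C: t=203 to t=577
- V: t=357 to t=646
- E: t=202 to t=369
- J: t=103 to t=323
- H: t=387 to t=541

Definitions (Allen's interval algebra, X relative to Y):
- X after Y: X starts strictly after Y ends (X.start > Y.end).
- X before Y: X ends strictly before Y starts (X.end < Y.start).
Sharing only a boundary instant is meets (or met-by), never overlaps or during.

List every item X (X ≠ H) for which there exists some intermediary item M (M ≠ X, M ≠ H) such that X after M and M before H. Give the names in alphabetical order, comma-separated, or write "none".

C, E, F, P, Q, R, S, U, V, Z

Target H = [t=387, t=541].
Intermediaries M with M before H: B, E, J, N, U.
Via B — items with X after B: F, P, Q, S, V, Z.
Via E — items with X after E: F, Q, S.
Via J — items with X after J: F, P, Q, S, V.
Via N — items with X after N: C, E, F, P, Q, R, S, U, V, Z.
Via U — items with X after U: F, P, Q, S, V, Z.
Union: C, E, F, P, Q, R, S, U, V, Z.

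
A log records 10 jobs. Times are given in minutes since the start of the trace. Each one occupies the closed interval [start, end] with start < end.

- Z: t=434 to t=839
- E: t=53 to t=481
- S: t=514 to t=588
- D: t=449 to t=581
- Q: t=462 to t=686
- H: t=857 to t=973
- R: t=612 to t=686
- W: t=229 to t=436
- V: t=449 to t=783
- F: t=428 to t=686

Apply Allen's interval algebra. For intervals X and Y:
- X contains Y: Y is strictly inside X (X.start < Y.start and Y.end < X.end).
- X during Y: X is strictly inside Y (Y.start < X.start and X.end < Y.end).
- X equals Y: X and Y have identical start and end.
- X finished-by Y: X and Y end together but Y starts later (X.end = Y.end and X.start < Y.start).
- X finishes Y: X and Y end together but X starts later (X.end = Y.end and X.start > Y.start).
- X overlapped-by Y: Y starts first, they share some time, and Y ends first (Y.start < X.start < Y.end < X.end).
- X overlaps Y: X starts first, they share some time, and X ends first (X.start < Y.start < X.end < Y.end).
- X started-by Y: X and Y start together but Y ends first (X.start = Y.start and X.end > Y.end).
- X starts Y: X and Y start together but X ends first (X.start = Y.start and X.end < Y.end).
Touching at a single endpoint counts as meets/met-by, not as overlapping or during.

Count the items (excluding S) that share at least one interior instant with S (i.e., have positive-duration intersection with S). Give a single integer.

Target S = [t=514, t=588].
D [t=449, t=581] → overlaps → counts.
E [t=53, t=481] → before → no.
F [t=428, t=686] → contains → counts.
H [t=857, t=973] → after → no.
Q [t=462, t=686] → contains → counts.
R [t=612, t=686] → after → no.
V [t=449, t=783] → contains → counts.
W [t=229, t=436] → before → no.
Z [t=434, t=839] → contains → counts.
Total: 5.

5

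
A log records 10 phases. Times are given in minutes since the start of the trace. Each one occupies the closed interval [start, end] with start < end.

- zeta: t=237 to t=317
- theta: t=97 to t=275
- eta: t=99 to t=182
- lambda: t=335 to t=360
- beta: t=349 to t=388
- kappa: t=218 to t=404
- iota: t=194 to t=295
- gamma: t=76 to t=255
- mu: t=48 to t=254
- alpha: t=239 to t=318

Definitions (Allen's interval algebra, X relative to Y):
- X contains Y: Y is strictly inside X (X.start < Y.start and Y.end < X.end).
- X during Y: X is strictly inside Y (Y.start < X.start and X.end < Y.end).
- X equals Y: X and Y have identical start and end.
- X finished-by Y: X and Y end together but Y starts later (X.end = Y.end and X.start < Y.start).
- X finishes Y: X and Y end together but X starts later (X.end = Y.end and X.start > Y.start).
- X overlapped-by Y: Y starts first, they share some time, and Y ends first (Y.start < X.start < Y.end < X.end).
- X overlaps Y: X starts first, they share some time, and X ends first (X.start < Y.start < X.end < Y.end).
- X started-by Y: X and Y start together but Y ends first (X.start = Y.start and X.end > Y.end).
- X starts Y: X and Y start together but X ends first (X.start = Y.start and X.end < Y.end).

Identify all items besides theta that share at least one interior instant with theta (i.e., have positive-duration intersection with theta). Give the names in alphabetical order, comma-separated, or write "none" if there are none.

alpha, eta, gamma, iota, kappa, mu, zeta

Target theta = [t=97, t=275].
alpha [t=239, t=318] → overlapped-by → yes.
beta [t=349, t=388] → after → no.
eta [t=99, t=182] → during → yes.
gamma [t=76, t=255] → overlaps → yes.
iota [t=194, t=295] → overlapped-by → yes.
kappa [t=218, t=404] → overlapped-by → yes.
lambda [t=335, t=360] → after → no.
mu [t=48, t=254] → overlaps → yes.
zeta [t=237, t=317] → overlapped-by → yes.
Result: alpha, eta, gamma, iota, kappa, mu, zeta.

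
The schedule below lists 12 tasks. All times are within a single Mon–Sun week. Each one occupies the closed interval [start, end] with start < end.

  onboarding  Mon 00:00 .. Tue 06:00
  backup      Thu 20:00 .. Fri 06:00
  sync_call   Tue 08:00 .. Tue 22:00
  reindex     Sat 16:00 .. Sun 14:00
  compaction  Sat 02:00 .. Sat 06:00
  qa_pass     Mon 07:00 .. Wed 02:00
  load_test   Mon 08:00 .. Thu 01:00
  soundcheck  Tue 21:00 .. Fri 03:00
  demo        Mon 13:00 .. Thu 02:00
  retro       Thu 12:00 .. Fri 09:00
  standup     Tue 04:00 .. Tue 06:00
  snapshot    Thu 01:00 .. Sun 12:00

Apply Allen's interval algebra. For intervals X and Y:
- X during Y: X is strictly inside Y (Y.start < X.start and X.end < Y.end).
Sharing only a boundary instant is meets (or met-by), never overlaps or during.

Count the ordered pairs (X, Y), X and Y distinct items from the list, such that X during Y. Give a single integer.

10

Checking all 132 ordered pairs for relation 'during'; matching pairs in alphabetical order:
(backup, retro): backup during retro ✓
(backup, snapshot): backup during snapshot ✓
(compaction, snapshot): compaction during snapshot ✓
(retro, snapshot): retro during snapshot ✓
(standup, demo): standup during demo ✓
(standup, load_test): standup during load_test ✓
(standup, qa_pass): standup during qa_pass ✓
(sync_call, demo): sync_call during demo ✓
(sync_call, load_test): sync_call during load_test ✓
(sync_call, qa_pass): sync_call during qa_pass ✓
Count: 10.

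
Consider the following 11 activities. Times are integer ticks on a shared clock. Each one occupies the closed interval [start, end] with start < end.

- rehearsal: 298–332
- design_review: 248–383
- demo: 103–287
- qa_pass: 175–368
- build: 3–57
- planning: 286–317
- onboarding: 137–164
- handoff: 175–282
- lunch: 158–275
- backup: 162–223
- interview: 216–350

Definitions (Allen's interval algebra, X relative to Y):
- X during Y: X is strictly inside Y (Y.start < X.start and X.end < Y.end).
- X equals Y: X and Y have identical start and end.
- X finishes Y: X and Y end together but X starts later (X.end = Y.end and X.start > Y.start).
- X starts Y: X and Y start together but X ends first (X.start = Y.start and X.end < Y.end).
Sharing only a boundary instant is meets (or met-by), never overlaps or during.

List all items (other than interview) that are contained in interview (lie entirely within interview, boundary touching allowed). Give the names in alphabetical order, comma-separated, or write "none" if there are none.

planning, rehearsal

Target interview = [216, 350].
backup [162, 223] → overlaps → no.
build [3, 57] → before → no.
demo [103, 287] → overlaps → no.
design_review [248, 383] → overlapped-by → no.
handoff [175, 282] → overlaps → no.
lunch [158, 275] → overlaps → no.
onboarding [137, 164] → before → no.
planning [286, 317] → during → yes.
qa_pass [175, 368] → contains → no.
rehearsal [298, 332] → during → yes.
Result: planning, rehearsal.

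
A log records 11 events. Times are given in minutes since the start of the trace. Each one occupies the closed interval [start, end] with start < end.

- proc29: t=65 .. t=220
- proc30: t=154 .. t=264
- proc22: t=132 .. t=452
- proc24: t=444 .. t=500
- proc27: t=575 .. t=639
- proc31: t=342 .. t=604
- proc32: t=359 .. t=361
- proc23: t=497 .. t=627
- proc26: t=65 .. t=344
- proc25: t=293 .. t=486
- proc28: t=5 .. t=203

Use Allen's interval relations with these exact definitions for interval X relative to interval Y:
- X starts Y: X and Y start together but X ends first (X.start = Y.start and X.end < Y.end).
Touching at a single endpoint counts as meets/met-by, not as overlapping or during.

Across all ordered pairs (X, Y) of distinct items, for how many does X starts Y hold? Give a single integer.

Checking all 110 ordered pairs for relation 'starts'; matching pairs in alphabetical order:
(proc29, proc26): proc29 starts proc26 ✓
Count: 1.

1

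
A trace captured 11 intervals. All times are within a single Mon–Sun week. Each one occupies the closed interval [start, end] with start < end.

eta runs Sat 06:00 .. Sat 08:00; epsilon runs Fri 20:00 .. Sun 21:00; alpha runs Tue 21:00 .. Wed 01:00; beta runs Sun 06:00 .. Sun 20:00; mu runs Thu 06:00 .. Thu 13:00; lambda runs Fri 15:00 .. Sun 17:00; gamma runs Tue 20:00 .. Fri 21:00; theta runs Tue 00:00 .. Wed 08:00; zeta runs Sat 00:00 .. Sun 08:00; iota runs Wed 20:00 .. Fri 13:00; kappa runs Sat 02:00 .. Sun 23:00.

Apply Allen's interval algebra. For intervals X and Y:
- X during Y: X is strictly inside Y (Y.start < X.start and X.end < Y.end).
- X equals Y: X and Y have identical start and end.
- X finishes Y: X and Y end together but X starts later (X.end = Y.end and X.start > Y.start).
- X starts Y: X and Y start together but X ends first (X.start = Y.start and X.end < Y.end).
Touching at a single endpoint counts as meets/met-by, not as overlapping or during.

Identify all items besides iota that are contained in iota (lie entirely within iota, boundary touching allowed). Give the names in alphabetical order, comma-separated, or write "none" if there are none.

Target iota = [Wed 20:00, Fri 13:00].
alpha [Tue 21:00, Wed 01:00] → before → no.
beta [Sun 06:00, Sun 20:00] → after → no.
epsilon [Fri 20:00, Sun 21:00] → after → no.
eta [Sat 06:00, Sat 08:00] → after → no.
gamma [Tue 20:00, Fri 21:00] → contains → no.
kappa [Sat 02:00, Sun 23:00] → after → no.
lambda [Fri 15:00, Sun 17:00] → after → no.
mu [Thu 06:00, Thu 13:00] → during → yes.
theta [Tue 00:00, Wed 08:00] → before → no.
zeta [Sat 00:00, Sun 08:00] → after → no.
Result: mu.

mu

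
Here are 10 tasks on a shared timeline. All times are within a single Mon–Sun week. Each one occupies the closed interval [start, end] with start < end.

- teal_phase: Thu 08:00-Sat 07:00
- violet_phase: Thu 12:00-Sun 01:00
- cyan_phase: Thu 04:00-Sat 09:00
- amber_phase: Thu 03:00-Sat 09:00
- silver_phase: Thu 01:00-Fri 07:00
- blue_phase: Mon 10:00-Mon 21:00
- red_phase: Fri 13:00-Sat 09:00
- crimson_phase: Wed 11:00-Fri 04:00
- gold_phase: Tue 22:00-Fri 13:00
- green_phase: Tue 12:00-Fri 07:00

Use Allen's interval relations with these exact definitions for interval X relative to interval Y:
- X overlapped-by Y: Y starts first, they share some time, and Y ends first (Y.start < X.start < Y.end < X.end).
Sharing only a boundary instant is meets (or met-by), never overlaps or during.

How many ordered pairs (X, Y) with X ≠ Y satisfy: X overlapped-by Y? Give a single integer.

22

Checking all 90 ordered pairs for relation 'overlapped-by'; matching pairs in alphabetical order:
(amber_phase, crimson_phase): amber_phase overlapped-by crimson_phase ✓
(amber_phase, gold_phase): amber_phase overlapped-by gold_phase ✓
(amber_phase, green_phase): amber_phase overlapped-by green_phase ✓
(amber_phase, silver_phase): amber_phase overlapped-by silver_phase ✓
(cyan_phase, crimson_phase): cyan_phase overlapped-by crimson_phase ✓
(cyan_phase, gold_phase): cyan_phase overlapped-by gold_phase ✓
(cyan_phase, green_phase): cyan_phase overlapped-by green_phase ✓
(cyan_phase, silver_phase): cyan_phase overlapped-by silver_phase ✓
(gold_phase, green_phase): gold_phase overlapped-by green_phase ✓
(red_phase, teal_phase): red_phase overlapped-by teal_phase ✓
(silver_phase, crimson_phase): silver_phase overlapped-by crimson_phase ✓
(teal_phase, crimson_phase): teal_phase overlapped-by crimson_phase ✓
(teal_phase, gold_phase): teal_phase overlapped-by gold_phase ✓
(teal_phase, green_phase): teal_phase overlapped-by green_phase ✓
(teal_phase, silver_phase): teal_phase overlapped-by silver_phase ✓
(violet_phase, amber_phase): violet_phase overlapped-by amber_phase ✓
(violet_phase, crimson_phase): violet_phase overlapped-by crimson_phase ✓
(violet_phase, cyan_phase): violet_phase overlapped-by cyan_phase ✓
(violet_phase, gold_phase): violet_phase overlapped-by gold_phase ✓
(violet_phase, green_phase): violet_phase overlapped-by green_phase ✓
(violet_phase, silver_phase): violet_phase overlapped-by silver_phase ✓
(violet_phase, teal_phase): violet_phase overlapped-by teal_phase ✓
Count: 22.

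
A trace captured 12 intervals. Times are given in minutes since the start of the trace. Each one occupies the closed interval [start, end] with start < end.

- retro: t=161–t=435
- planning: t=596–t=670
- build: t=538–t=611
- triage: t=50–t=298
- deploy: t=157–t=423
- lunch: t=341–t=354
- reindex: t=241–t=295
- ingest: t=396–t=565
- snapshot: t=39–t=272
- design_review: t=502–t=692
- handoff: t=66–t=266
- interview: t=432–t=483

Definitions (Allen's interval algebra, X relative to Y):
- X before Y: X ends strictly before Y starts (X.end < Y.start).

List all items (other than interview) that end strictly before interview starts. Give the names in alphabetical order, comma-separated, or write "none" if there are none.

deploy, handoff, lunch, reindex, snapshot, triage

Target interview = [t=432, t=483].
build [t=538, t=611] → after → no.
deploy [t=157, t=423] → before → yes.
design_review [t=502, t=692] → after → no.
handoff [t=66, t=266] → before → yes.
ingest [t=396, t=565] → contains → no.
lunch [t=341, t=354] → before → yes.
planning [t=596, t=670] → after → no.
reindex [t=241, t=295] → before → yes.
retro [t=161, t=435] → overlaps → no.
snapshot [t=39, t=272] → before → yes.
triage [t=50, t=298] → before → yes.
Result: deploy, handoff, lunch, reindex, snapshot, triage.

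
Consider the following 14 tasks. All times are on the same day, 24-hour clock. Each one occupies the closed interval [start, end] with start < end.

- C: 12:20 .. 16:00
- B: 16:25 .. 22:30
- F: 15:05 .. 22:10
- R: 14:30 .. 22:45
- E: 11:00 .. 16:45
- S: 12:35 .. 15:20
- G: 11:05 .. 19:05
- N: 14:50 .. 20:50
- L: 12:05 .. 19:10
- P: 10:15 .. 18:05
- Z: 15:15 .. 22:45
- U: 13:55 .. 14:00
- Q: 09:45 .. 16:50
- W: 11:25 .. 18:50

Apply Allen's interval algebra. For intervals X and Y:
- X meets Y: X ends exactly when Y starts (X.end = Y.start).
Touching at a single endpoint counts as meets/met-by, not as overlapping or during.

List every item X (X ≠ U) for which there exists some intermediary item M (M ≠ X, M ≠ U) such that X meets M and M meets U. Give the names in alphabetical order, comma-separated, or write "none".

none

Target U = [13:55, 14:00].
Intermediaries M with M meets U: none.
Union: none.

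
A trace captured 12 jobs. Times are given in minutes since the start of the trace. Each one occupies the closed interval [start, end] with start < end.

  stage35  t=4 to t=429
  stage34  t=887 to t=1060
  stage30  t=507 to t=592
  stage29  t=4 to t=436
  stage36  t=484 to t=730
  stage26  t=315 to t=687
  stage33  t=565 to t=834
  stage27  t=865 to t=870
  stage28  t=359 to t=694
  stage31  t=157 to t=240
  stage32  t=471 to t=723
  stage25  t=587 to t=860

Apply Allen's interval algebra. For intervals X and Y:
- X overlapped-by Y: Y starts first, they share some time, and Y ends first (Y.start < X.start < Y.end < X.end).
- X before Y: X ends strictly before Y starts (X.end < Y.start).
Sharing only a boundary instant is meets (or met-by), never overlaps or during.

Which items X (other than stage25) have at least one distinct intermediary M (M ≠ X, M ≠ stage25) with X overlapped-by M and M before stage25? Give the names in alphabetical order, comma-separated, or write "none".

Target stage25 = [t=587, t=860].
Intermediaries M with M before stage25: stage29, stage31, stage35.
Via stage29 — items with X overlapped-by stage29: stage26, stage28.
Via stage31 — items with X overlapped-by stage31: none.
Via stage35 — items with X overlapped-by stage35: stage26, stage28.
Union: stage26, stage28.

stage26, stage28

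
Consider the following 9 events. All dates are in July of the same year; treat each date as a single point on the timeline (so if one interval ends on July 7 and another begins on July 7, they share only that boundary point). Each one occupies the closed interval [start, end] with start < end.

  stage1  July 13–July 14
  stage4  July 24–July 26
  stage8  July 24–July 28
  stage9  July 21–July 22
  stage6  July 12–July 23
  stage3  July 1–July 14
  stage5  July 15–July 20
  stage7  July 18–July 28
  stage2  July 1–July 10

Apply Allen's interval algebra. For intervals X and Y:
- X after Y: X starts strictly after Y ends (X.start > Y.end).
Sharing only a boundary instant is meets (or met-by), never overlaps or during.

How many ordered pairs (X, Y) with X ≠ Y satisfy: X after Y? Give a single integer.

Checking all 72 ordered pairs for relation 'after'; matching pairs in alphabetical order:
(stage1, stage2): stage1 after stage2 ✓
(stage4, stage1): stage4 after stage1 ✓
(stage4, stage2): stage4 after stage2 ✓
(stage4, stage3): stage4 after stage3 ✓
(stage4, stage5): stage4 after stage5 ✓
(stage4, stage6): stage4 after stage6 ✓
(stage4, stage9): stage4 after stage9 ✓
(stage5, stage1): stage5 after stage1 ✓
(stage5, stage2): stage5 after stage2 ✓
(stage5, stage3): stage5 after stage3 ✓
(stage6, stage2): stage6 after stage2 ✓
(stage7, stage1): stage7 after stage1 ✓
(stage7, stage2): stage7 after stage2 ✓
(stage7, stage3): stage7 after stage3 ✓
(stage8, stage1): stage8 after stage1 ✓
(stage8, stage2): stage8 after stage2 ✓
(stage8, stage3): stage8 after stage3 ✓
(stage8, stage5): stage8 after stage5 ✓
(stage8, stage6): stage8 after stage6 ✓
(stage8, stage9): stage8 after stage9 ✓
(stage9, stage1): stage9 after stage1 ✓
(stage9, stage2): stage9 after stage2 ✓
(stage9, stage3): stage9 after stage3 ✓
(stage9, stage5): stage9 after stage5 ✓
Count: 24.

24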